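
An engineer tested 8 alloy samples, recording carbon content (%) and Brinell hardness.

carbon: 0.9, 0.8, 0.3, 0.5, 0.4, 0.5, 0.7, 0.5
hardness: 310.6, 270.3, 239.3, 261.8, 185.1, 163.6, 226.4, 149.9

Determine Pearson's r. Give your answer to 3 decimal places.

0.606

n = 8, Σx = 4.6, Σy = 1807, Σx² = 2.94, Σy² = 430092.12, Σxy = 1087.74
nΣxy − ΣxΣy = 8701.92 − 8312.2 = 389.72
nΣx² − (Σx)² = 23.52 − 21.16 = 2.36; nΣy² − (Σy)² = 3440736.96 − 3265249 = 175487.96
r = 389.72 / √(2.36 × 175487.96) = 389.72 / 643.5461 ≈ 0.606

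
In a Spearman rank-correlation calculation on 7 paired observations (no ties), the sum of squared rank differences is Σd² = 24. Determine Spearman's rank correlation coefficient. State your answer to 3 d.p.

0.571

ρ = 1 − 6Σd² / [n(n²−1)] = 1 − 6×24 / (7×48)
  = 1 − 144/336 = 1 − 0.4286 ≈ 0.571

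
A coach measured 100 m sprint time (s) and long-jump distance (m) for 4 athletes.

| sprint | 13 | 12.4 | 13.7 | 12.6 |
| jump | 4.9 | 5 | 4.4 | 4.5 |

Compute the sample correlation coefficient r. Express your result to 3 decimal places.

-0.612

n = 4, Σx = 51.7, Σy = 18.8, Σx² = 669.21, Σy² = 88.62, Σxy = 242.68
nΣxy − ΣxΣy = 970.72 − 971.96 = -1.24
nΣx² − (Σx)² = 2676.84 − 2672.89 = 3.95; nΣy² − (Σy)² = 354.48 − 353.44 = 1.04
r = -1.24 / √(3.95 × 1.04) = -1.24 / 2.0268 ≈ -0.612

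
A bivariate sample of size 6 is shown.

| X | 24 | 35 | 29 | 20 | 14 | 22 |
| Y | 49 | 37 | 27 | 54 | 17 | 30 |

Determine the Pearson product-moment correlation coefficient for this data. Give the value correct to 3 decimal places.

0.189

n = 6, ΣX = 144, ΣY = 214, ΣX² = 3722, ΣY² = 8604, ΣXY = 5232
nΣXY − ΣXΣY = 31392 − 30816 = 576
nΣX² − (ΣX)² = 22332 − 20736 = 1596; nΣY² − (ΣY)² = 51624 − 45796 = 5828
r = 576 / √(1596 × 5828) = 576 / 3049.8341 ≈ 0.189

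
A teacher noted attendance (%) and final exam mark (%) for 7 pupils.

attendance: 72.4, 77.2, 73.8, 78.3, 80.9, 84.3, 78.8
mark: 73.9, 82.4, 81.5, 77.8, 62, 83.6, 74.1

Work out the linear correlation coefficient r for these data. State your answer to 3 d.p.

-0.055

n = 7, Σx = 545.7, Σy = 535.3, Σx² = 42639.67, Σy² = 41269.83, Σxy = 41720.44
nΣxy − ΣxΣy = 292043.08 − 292113.21 = -70.13
nΣx² − (Σx)² = 298477.69 − 297788.49 = 689.2; nΣy² − (Σy)² = 288888.81 − 286546.09 = 2342.72
r = -70.13 / √(689.2 × 2342.72) = -70.13 / 1270.6701 ≈ -0.055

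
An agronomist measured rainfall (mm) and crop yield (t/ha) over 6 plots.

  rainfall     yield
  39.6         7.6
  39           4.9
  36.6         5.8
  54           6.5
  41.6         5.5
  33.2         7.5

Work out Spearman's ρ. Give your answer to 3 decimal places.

-0.086

Rank rainfall: 4, 3, 2, 6, 5, 1
Rank yield: 6, 1, 3, 4, 2, 5
d = rank(rainfall) − rank(yield): -2, 2, -1, 2, 3, -4; Σd² = 38
ρ = 1 − 6Σd² / [n(n²−1)] = 1 − 6×38 / (6×35) = 1 − 228/210 ≈ -0.086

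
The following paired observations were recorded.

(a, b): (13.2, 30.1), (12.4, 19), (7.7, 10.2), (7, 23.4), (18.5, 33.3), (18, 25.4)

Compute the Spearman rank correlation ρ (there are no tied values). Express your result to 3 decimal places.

Rank a: 4, 3, 2, 1, 6, 5
Rank b: 5, 2, 1, 3, 6, 4
d = rank(a) − rank(b): -1, 1, 1, -2, 0, 1; Σd² = 8
ρ = 1 − 6Σd² / [n(n²−1)] = 1 − 6×8 / (6×35) = 1 − 48/210 ≈ 0.771

0.771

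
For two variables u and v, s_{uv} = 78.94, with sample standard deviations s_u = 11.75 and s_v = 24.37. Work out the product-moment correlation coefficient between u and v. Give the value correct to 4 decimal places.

0.2757

r = Cov(u,v) / (s_u · s_v) = 78.94 / (11.75 × 24.37)
  = 78.94 / 286.3475 ≈ 0.2757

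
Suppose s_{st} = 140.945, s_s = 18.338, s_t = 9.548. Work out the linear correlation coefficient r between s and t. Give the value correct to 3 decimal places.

0.805

r = Cov(s,t) / (s_s · s_t) = 140.945 / (18.338 × 9.548)
  = 140.945 / 175.0912 ≈ 0.805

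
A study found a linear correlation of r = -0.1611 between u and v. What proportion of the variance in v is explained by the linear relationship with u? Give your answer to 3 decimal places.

0.026

r² = (-0.1611)² = 0.026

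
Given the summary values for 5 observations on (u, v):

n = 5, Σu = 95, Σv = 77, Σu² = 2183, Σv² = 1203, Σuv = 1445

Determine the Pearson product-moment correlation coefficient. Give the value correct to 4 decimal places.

r = (nΣuv − ΣuΣv) / √[(nΣu² − (Σu)²)(nΣv² − (Σv)²)]
Numerator: 5×1445 − 95×77 = -90
Denominator: √[(10915 − 9025)(6015 − 5929)] = √[1890 × 86] = 403.1625
r = -90 / 403.1625 ≈ -0.2232

-0.2232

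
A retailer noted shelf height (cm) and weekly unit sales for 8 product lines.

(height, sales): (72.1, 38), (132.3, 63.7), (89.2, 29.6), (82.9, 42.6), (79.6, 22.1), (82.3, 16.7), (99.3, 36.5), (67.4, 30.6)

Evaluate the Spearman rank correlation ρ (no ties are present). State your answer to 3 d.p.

Rank height: 2, 8, 6, 5, 3, 4, 7, 1
Rank sales: 6, 8, 3, 7, 2, 1, 5, 4
d = rank(height) − rank(sales): -4, 0, 3, -2, 1, 3, 2, -3; Σd² = 52
ρ = 1 − 6Σd² / [n(n²−1)] = 1 − 6×52 / (8×63) = 1 − 312/504 ≈ 0.381

0.381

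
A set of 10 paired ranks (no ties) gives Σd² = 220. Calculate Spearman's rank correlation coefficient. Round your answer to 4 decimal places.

ρ = 1 − 6Σd² / [n(n²−1)] = 1 − 6×220 / (10×99)
  = 1 − 1320/990 = 1 − 1.33333 ≈ -0.3333

-0.3333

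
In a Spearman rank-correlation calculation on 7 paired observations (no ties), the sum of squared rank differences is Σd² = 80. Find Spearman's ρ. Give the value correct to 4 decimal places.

ρ = 1 − 6Σd² / [n(n²−1)] = 1 − 6×80 / (7×48)
  = 1 − 480/336 = 1 − 1.42857 ≈ -0.4286

-0.4286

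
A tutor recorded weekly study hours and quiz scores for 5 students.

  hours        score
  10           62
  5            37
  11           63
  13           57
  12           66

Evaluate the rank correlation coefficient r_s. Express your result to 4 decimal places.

Rank hours: 2, 1, 3, 5, 4
Rank score: 3, 1, 4, 2, 5
d = rank(hours) − rank(score): -1, 0, -1, 3, -1; Σd² = 12
ρ = 1 − 6Σd² / [n(n²−1)] = 1 − 6×12 / (5×24) = 1 − 72/120 ≈ 0.4000

0.4000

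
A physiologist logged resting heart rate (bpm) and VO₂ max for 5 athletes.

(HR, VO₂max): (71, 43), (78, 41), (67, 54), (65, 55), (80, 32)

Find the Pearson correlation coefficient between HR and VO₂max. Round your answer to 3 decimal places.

n = 5, Σx = 361, Σy = 225, Σx² = 26239, Σy² = 10495, Σxy = 16004
nΣxy − ΣxΣy = 80020 − 81225 = -1205
nΣx² − (Σx)² = 131195 − 130321 = 874; nΣy² − (Σy)² = 52475 − 50625 = 1850
r = -1205 / √(874 × 1850) = -1205 / 1271.5738 ≈ -0.948

-0.948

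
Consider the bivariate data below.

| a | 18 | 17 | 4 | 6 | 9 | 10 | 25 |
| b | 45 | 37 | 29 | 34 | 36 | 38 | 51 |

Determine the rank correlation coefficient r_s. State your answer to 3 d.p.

0.964

Rank a: 6, 5, 1, 2, 3, 4, 7
Rank b: 6, 4, 1, 2, 3, 5, 7
d = rank(a) − rank(b): 0, 1, 0, 0, 0, -1, 0; Σd² = 2
ρ = 1 − 6Σd² / [n(n²−1)] = 1 − 6×2 / (7×48) = 1 − 12/336 ≈ 0.964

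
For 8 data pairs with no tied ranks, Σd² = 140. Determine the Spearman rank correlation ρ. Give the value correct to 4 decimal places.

-0.6667

ρ = 1 − 6Σd² / [n(n²−1)] = 1 − 6×140 / (8×63)
  = 1 − 840/504 = 1 − 1.66667 ≈ -0.6667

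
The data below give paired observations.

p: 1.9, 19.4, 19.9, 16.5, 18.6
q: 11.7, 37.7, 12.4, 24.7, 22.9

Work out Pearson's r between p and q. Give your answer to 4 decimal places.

0.5097

n = 5, Σp = 76.3, Σq = 109.4, Σp² = 1394.19, Σq² = 2846.44, Σpq = 1833.86
nΣpq − ΣpΣq = 9169.3 − 8347.22 = 822.08
nΣp² − (Σp)² = 6970.95 − 5821.69 = 1149.26; nΣq² − (Σq)² = 14232.2 − 11968.36 = 2263.84
r = 822.08 / √(1149.26 × 2263.84) = 822.08 / 1612.9912 ≈ 0.5097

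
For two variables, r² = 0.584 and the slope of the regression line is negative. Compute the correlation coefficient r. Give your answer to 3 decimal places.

|r| = √0.584 = 0.764
The association is negative, so r = −0.764.

-0.764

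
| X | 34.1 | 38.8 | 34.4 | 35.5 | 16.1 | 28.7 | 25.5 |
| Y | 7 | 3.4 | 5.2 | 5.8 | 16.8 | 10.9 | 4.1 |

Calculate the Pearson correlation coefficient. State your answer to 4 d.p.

-0.8030

n = 7, ΣX = 213.1, ΣY = 53.2, ΣX² = 6845.01, ΣY² = 539.1, ΣXY = 1443.26
nΣXY − ΣXΣY = 10102.82 − 11336.92 = -1234.1
nΣX² − (ΣX)² = 47915.07 − 45411.61 = 2503.46; nΣY² − (ΣY)² = 3773.7 − 2830.24 = 943.46
r = -1234.1 / √(2503.46 × 943.46) = -1234.1 / 1536.8521 ≈ -0.8030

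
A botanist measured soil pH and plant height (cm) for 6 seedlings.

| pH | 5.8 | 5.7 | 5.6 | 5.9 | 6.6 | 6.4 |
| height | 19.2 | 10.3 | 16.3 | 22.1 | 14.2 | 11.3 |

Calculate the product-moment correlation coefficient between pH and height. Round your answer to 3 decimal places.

n = 6, Σx = 36, Σy = 93.4, Σx² = 216.82, Σy² = 1558.16, Σxy = 557.78
nΣxy − ΣxΣy = 3346.68 − 3362.4 = -15.72
nΣx² − (Σx)² = 1300.92 − 1296 = 4.92; nΣy² − (Σy)² = 9348.96 − 8723.56 = 625.4
r = -15.72 / √(4.92 × 625.4) = -15.72 / 55.4704 ≈ -0.283

-0.283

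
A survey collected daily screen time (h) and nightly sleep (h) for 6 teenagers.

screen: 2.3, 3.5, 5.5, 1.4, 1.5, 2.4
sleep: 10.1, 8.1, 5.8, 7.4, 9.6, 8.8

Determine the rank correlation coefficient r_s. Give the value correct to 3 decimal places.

Rank screen: 3, 5, 6, 1, 2, 4
Rank sleep: 6, 3, 1, 2, 5, 4
d = rank(screen) − rank(sleep): -3, 2, 5, -1, -3, 0; Σd² = 48
ρ = 1 − 6Σd² / [n(n²−1)] = 1 − 6×48 / (6×35) = 1 − 288/210 ≈ -0.371

-0.371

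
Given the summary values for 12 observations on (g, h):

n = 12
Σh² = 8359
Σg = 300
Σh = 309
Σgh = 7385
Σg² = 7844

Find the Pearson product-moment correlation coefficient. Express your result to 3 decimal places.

-0.914

r = (nΣgh − ΣgΣh) / √[(nΣg² − (Σg)²)(nΣh² − (Σh)²)]
Numerator: 12×7385 − 300×309 = -4080
Denominator: √[(94128 − 90000)(100308 − 95481)] = √[4128 × 4827] = 4463.8387
r = -4080 / 4463.8387 ≈ -0.914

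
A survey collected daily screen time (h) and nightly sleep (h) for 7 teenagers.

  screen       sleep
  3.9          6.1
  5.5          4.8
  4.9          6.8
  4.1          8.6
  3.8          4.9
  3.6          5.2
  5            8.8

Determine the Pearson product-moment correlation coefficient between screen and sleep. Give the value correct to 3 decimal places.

n = 7, Σx = 30.8, Σy = 45.2, Σx² = 138.68, Σy² = 308.94, Σxy = 200.11
nΣxy − ΣxΣy = 1400.77 − 1392.16 = 8.61
nΣx² − (Σx)² = 970.76 − 948.64 = 22.12; nΣy² − (Σy)² = 2162.58 − 2043.04 = 119.54
r = 8.61 / √(22.12 × 119.54) = 8.61 / 51.4220 ≈ 0.167

0.167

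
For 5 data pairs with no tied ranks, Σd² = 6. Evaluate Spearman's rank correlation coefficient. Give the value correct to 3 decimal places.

ρ = 1 − 6Σd² / [n(n²−1)] = 1 − 6×6 / (5×24)
  = 1 − 36/120 = 1 − 0.3000 ≈ 0.700

0.700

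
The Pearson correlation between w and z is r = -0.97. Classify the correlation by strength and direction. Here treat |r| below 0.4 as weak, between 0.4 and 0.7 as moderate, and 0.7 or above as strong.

r = -0.97 < 0 so the relationship is negative.
|r| = 0.97, which falls in the strong range.

strong negative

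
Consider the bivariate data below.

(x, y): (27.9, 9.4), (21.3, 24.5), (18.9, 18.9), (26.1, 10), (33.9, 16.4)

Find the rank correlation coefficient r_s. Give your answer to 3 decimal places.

-0.600

Rank x: 4, 2, 1, 3, 5
Rank y: 1, 5, 4, 2, 3
d = rank(x) − rank(y): 3, -3, -3, 1, 2; Σd² = 32
ρ = 1 − 6Σd² / [n(n²−1)] = 1 − 6×32 / (5×24) = 1 − 192/120 ≈ -0.600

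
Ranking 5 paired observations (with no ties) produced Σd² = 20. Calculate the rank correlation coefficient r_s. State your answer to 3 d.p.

ρ = 1 − 6Σd² / [n(n²−1)] = 1 − 6×20 / (5×24)
  = 1 − 120/120 = 1 − 1.0000 ≈ 0.000

0.000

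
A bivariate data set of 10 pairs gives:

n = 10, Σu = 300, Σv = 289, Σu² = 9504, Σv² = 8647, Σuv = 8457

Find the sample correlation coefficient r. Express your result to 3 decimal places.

r = (nΣuv − ΣuΣv) / √[(nΣu² − (Σu)²)(nΣv² − (Σv)²)]
Numerator: 10×8457 − 300×289 = -2130
Denominator: √[(95040 − 90000)(86470 − 83521)] = √[5040 × 2949] = 3855.2510
r = -2130 / 3855.2510 ≈ -0.552

-0.552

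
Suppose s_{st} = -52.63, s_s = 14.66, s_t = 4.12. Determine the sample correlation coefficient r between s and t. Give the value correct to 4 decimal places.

r = Cov(s,t) / (s_s · s_t) = -52.63 / (14.66 × 4.12)
  = -52.63 / 60.3992 ≈ -0.8714

-0.8714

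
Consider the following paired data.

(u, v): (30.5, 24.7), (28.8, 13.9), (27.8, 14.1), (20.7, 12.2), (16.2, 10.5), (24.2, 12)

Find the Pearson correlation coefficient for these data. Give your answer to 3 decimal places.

n = 6, Σu = 148.2, Σv = 87.4, Σu² = 3809.1, Σv² = 1405.2, Σuv = 2258.69
nΣuv − ΣuΣv = 13552.14 − 12952.68 = 599.46
nΣu² − (Σu)² = 22854.6 − 21963.24 = 891.36; nΣv² − (Σv)² = 8431.2 − 7638.76 = 792.44
r = 599.46 / √(891.36 × 792.44) = 599.46 / 840.4459 ≈ 0.713

0.713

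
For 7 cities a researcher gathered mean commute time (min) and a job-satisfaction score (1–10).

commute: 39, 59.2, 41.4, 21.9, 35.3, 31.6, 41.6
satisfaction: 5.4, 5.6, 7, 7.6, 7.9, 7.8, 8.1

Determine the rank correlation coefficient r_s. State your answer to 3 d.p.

-0.179

Rank commute: 4, 7, 5, 1, 3, 2, 6
Rank satisfaction: 1, 2, 3, 4, 6, 5, 7
d = rank(commute) − rank(satisfaction): 3, 5, 2, -3, -3, -3, -1; Σd² = 66
ρ = 1 − 6Σd² / [n(n²−1)] = 1 − 6×66 / (7×48) = 1 − 396/336 ≈ -0.179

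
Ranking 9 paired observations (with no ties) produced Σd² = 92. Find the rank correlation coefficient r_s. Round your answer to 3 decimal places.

ρ = 1 − 6Σd² / [n(n²−1)] = 1 − 6×92 / (9×80)
  = 1 − 552/720 = 1 − 0.7667 ≈ 0.233

0.233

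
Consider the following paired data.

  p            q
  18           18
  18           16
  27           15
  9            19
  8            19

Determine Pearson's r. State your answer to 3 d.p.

-0.920

n = 5, Σp = 80, Σq = 87, Σp² = 1522, Σq² = 1527, Σpq = 1340
nΣpq − ΣpΣq = 6700 − 6960 = -260
nΣp² − (Σp)² = 7610 − 6400 = 1210; nΣq² − (Σq)² = 7635 − 7569 = 66
r = -260 / √(1210 × 66) = -260 / 282.5951 ≈ -0.920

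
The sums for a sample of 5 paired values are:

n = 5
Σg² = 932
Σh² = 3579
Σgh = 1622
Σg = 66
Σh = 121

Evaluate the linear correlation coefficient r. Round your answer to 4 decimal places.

r = (nΣgh − ΣgΣh) / √[(nΣg² − (Σg)²)(nΣh² − (Σh)²)]
Numerator: 5×1622 − 66×121 = 124
Denominator: √[(4660 − 4356)(17895 − 14641)] = √[304 × 3254] = 994.5934
r = 124 / 994.5934 ≈ 0.1247

0.1247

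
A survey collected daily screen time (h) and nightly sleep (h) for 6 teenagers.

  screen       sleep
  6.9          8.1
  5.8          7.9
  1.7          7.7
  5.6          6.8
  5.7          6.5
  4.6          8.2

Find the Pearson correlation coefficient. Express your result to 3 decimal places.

n = 6, Σx = 30.3, Σy = 45.2, Σx² = 169.15, Σy² = 343.04, Σxy = 227.65
nΣxy − ΣxΣy = 1365.9 − 1369.56 = -3.66
nΣx² − (Σx)² = 1014.9 − 918.09 = 96.81; nΣy² − (Σy)² = 2058.24 − 2043.04 = 15.2
r = -3.66 / √(96.81 × 15.2) = -3.66 / 38.3603 ≈ -0.095

-0.095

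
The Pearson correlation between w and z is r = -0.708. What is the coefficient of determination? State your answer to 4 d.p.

0.5013

r² = (-0.708)² = 0.5013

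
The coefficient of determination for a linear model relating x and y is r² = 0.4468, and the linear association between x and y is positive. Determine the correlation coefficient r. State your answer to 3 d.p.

|r| = √0.4468 = 0.668
The association is positive, so r = 0.668.

0.668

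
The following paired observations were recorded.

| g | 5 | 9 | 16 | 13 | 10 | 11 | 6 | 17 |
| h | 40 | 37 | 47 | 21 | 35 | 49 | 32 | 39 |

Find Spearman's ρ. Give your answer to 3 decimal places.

0.167

Rank g: 1, 3, 7, 6, 4, 5, 2, 8
Rank h: 6, 4, 7, 1, 3, 8, 2, 5
d = rank(g) − rank(h): -5, -1, 0, 5, 1, -3, 0, 3; Σd² = 70
ρ = 1 − 6Σd² / [n(n²−1)] = 1 − 6×70 / (8×63) = 1 − 420/504 ≈ 0.167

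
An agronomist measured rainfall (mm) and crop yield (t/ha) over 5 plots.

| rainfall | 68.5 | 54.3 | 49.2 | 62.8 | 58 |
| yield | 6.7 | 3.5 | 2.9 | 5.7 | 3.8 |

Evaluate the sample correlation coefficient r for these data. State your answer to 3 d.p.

0.971

n = 5, Σx = 292.8, Σy = 22.6, Σx² = 17369.22, Σy² = 112.48, Σxy = 1370.04
nΣxy − ΣxΣy = 6850.2 − 6617.28 = 232.92
nΣx² − (Σx)² = 86846.1 − 85731.84 = 1114.26; nΣy² − (Σy)² = 562.4 − 510.76 = 51.64
r = 232.92 / √(1114.26 × 51.64) = 232.92 / 239.8758 ≈ 0.971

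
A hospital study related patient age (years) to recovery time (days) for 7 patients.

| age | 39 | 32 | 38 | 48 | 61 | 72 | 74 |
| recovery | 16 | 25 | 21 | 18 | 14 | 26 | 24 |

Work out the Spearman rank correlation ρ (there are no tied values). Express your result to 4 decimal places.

0.0714

Rank age: 3, 1, 2, 4, 5, 6, 7
Rank recovery: 2, 6, 4, 3, 1, 7, 5
d = rank(age) − rank(recovery): 1, -5, -2, 1, 4, -1, 2; Σd² = 52
ρ = 1 − 6Σd² / [n(n²−1)] = 1 − 6×52 / (7×48) = 1 − 312/336 ≈ 0.0714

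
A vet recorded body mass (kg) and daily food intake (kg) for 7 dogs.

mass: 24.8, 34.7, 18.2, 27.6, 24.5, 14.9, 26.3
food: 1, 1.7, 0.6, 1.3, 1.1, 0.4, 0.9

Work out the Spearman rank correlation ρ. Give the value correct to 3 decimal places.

Rank mass: 4, 7, 2, 6, 3, 1, 5
Rank food: 4, 7, 2, 6, 5, 1, 3
d = rank(mass) − rank(food): 0, 0, 0, 0, -2, 0, 2; Σd² = 8
ρ = 1 − 6Σd² / [n(n²−1)] = 1 − 6×8 / (7×48) = 1 − 48/336 ≈ 0.857

0.857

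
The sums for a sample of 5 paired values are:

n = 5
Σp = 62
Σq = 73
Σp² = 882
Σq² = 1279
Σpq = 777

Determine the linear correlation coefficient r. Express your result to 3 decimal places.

-0.825

r = (nΣpq − ΣpΣq) / √[(nΣp² − (Σp)²)(nΣq² − (Σq)²)]
Numerator: 5×777 − 62×73 = -641
Denominator: √[(4410 − 3844)(6395 − 5329)] = √[566 × 1066] = 776.7599
r = -641 / 776.7599 ≈ -0.825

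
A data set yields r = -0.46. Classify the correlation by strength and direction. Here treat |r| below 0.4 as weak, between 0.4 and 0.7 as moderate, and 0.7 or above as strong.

r = -0.46 < 0 so the relationship is negative.
|r| = 0.46, which falls in the moderate range.

moderate negative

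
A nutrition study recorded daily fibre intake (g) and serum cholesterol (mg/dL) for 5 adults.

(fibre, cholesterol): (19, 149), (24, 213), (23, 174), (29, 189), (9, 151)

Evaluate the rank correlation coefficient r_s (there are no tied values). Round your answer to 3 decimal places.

0.800

Rank fibre: 2, 4, 3, 5, 1
Rank cholesterol: 1, 5, 3, 4, 2
d = rank(fibre) − rank(cholesterol): 1, -1, 0, 1, -1; Σd² = 4
ρ = 1 − 6Σd² / [n(n²−1)] = 1 − 6×4 / (5×24) = 1 − 24/120 ≈ 0.800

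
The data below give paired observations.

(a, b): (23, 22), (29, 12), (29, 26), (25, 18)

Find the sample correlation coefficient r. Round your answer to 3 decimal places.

-0.167

n = 4, Σa = 106, Σb = 78, Σa² = 2836, Σb² = 1628, Σab = 2058
nΣab − ΣaΣb = 8232 − 8268 = -36
nΣa² − (Σa)² = 11344 − 11236 = 108; nΣb² − (Σb)² = 6512 − 6084 = 428
r = -36 / √(108 × 428) = -36 / 214.9977 ≈ -0.167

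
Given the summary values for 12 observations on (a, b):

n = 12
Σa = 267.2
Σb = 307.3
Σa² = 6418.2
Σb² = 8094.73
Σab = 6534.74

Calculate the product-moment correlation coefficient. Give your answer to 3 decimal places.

-0.947

r = (nΣab − ΣaΣb) / √[(nΣa² − (Σa)²)(nΣb² − (Σb)²)]
Numerator: 12×6534.74 − 267.2×307.3 = -3693.68
Denominator: √[(77018.4 − 71395.84)(97136.76 − 94433.29)] = √[5622.56 × 2703.47] = 3898.7719
r = -3693.68 / 3898.7719 ≈ -0.947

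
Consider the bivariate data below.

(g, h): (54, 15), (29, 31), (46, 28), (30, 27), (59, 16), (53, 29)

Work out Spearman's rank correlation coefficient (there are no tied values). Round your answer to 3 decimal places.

-0.714

Rank g: 5, 1, 3, 2, 6, 4
Rank h: 1, 6, 4, 3, 2, 5
d = rank(g) − rank(h): 4, -5, -1, -1, 4, -1; Σd² = 60
ρ = 1 − 6Σd² / [n(n²−1)] = 1 − 6×60 / (6×35) = 1 − 360/210 ≈ -0.714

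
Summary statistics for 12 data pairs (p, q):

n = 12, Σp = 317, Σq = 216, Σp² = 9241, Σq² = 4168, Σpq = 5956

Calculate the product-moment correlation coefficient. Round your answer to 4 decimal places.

0.5074

r = (nΣpq − ΣpΣq) / √[(nΣp² − (Σp)²)(nΣq² − (Σq)²)]
Numerator: 12×5956 − 317×216 = 3000
Denominator: √[(110892 − 100489)(50016 − 46656)] = √[10403 × 3360] = 5912.1976
r = 3000 / 5912.1976 ≈ 0.5074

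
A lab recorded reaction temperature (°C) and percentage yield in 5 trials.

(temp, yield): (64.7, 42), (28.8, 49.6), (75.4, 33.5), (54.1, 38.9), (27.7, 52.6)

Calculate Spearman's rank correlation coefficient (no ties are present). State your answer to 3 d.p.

Rank temp: 4, 2, 5, 3, 1
Rank yield: 3, 4, 1, 2, 5
d = rank(temp) − rank(yield): 1, -2, 4, 1, -4; Σd² = 38
ρ = 1 − 6Σd² / [n(n²−1)] = 1 − 6×38 / (5×24) = 1 − 228/120 ≈ -0.900

-0.900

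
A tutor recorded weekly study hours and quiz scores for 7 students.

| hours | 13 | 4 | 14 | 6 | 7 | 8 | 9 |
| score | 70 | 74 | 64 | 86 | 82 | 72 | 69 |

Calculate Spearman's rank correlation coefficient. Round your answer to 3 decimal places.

-0.857

Rank hours: 6, 1, 7, 2, 3, 4, 5
Rank score: 3, 5, 1, 7, 6, 4, 2
d = rank(hours) − rank(score): 3, -4, 6, -5, -3, 0, 3; Σd² = 104
ρ = 1 − 6Σd² / [n(n²−1)] = 1 − 6×104 / (7×48) = 1 − 624/336 ≈ -0.857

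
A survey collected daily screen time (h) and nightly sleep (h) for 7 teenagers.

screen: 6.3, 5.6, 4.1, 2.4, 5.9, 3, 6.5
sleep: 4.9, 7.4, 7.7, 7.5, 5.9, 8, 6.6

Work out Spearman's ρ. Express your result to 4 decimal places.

Rank screen: 6, 4, 3, 1, 5, 2, 7
Rank sleep: 1, 4, 6, 5, 2, 7, 3
d = rank(screen) − rank(sleep): 5, 0, -3, -4, 3, -5, 4; Σd² = 100
ρ = 1 − 6Σd² / [n(n²−1)] = 1 − 6×100 / (7×48) = 1 − 600/336 ≈ -0.7857

-0.7857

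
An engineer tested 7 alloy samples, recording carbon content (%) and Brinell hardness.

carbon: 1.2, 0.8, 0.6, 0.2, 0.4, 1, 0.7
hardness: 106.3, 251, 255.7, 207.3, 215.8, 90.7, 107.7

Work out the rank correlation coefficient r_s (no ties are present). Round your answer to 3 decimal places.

-0.536

Rank carbon: 7, 5, 3, 1, 2, 6, 4
Rank hardness: 2, 6, 7, 4, 5, 1, 3
d = rank(carbon) − rank(hardness): 5, -1, -4, -3, -3, 5, 1; Σd² = 86
ρ = 1 − 6Σd² / [n(n²−1)] = 1 − 6×86 / (7×48) = 1 − 516/336 ≈ -0.536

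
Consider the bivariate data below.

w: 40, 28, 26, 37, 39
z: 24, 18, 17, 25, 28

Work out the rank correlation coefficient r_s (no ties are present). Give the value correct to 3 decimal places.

0.700

Rank w: 5, 2, 1, 3, 4
Rank z: 3, 2, 1, 4, 5
d = rank(w) − rank(z): 2, 0, 0, -1, -1; Σd² = 6
ρ = 1 − 6Σd² / [n(n²−1)] = 1 − 6×6 / (5×24) = 1 − 36/120 ≈ 0.700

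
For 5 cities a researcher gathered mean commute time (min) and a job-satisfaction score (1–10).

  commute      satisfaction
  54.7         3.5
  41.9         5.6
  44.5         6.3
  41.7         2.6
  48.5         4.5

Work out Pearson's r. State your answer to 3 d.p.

n = 5, Σx = 231.3, Σy = 22.5, Σx² = 10819.09, Σy² = 110.31, Σxy = 1033.11
nΣxy − ΣxΣy = 5165.55 − 5204.25 = -38.7
nΣx² − (Σx)² = 54095.45 − 53499.69 = 595.76; nΣy² − (Σy)² = 551.55 − 506.25 = 45.3
r = -38.7 / √(595.76 × 45.3) = -38.7 / 164.2800 ≈ -0.236

-0.236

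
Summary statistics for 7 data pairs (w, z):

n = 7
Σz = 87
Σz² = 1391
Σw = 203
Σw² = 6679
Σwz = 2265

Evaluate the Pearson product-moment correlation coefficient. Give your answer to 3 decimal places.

r = (nΣwz − ΣwΣz) / √[(nΣw² − (Σw)²)(nΣz² − (Σz)²)]
Numerator: 7×2265 − 203×87 = -1806
Denominator: √[(46753 − 41209)(9737 − 7569)] = √[5544 × 2168] = 3466.8995
r = -1806 / 3466.8995 ≈ -0.521

-0.521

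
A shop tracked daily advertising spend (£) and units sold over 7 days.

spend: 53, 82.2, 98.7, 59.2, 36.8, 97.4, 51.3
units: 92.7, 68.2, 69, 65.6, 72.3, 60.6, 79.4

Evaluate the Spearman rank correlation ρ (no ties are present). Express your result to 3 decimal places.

-0.607

Rank spend: 3, 5, 7, 4, 1, 6, 2
Rank units: 7, 3, 4, 2, 5, 1, 6
d = rank(spend) − rank(units): -4, 2, 3, 2, -4, 5, -4; Σd² = 90
ρ = 1 − 6Σd² / [n(n²−1)] = 1 − 6×90 / (7×48) = 1 − 540/336 ≈ -0.607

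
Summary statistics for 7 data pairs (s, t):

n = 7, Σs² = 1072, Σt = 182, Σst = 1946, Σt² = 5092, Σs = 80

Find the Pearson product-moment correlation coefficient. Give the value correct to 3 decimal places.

r = (nΣst − ΣsΣt) / √[(nΣs² − (Σs)²)(nΣt² − (Σt)²)]
Numerator: 7×1946 − 80×182 = -938
Denominator: √[(7504 − 6400)(35644 − 33124)] = √[1104 × 2520] = 1667.9568
r = -938 / 1667.9568 ≈ -0.562

-0.562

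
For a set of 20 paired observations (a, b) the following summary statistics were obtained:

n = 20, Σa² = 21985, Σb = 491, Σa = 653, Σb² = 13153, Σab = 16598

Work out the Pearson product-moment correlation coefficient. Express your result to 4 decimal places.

r = (nΣab − ΣaΣb) / √[(nΣa² − (Σa)²)(nΣb² − (Σb)²)]
Numerator: 20×16598 − 653×491 = 11337
Denominator: √[(439700 − 426409)(263060 − 241081)] = √[13291 × 21979] = 17091.6029
r = 11337 / 17091.6029 ≈ 0.6633

0.6633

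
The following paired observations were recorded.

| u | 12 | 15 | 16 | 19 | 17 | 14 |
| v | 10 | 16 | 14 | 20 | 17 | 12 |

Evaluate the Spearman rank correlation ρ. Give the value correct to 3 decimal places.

Rank u: 1, 3, 4, 6, 5, 2
Rank v: 1, 4, 3, 6, 5, 2
d = rank(u) − rank(v): 0, -1, 1, 0, 0, 0; Σd² = 2
ρ = 1 − 6Σd² / [n(n²−1)] = 1 − 6×2 / (6×35) = 1 − 12/210 ≈ 0.943

0.943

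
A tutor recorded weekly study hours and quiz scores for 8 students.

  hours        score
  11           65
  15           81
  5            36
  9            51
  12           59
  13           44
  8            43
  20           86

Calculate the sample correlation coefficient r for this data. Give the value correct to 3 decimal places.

0.867

n = 8, Σx = 93, Σy = 465, Σx² = 1229, Σy² = 29345, Σxy = 5913
nΣxy − ΣxΣy = 47304 − 43245 = 4059
nΣx² − (Σx)² = 9832 − 8649 = 1183; nΣy² − (Σy)² = 234760 − 216225 = 18535
r = 4059 / √(1183 × 18535) = 4059 / 4682.6173 ≈ 0.867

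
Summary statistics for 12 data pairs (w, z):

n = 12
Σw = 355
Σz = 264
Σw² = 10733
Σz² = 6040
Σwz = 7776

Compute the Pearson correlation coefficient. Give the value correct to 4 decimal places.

r = (nΣwz − ΣwΣz) / √[(nΣw² − (Σw)²)(nΣz² − (Σz)²)]
Numerator: 12×7776 − 355×264 = -408
Denominator: √[(128796 − 126025)(72480 − 69696)] = √[2771 × 2784] = 2777.4924
r = -408 / 2777.4924 ≈ -0.1469

-0.1469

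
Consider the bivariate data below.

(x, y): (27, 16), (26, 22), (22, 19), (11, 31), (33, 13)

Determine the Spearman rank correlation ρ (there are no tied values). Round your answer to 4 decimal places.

-0.9000

Rank x: 4, 3, 2, 1, 5
Rank y: 2, 4, 3, 5, 1
d = rank(x) − rank(y): 2, -1, -1, -4, 4; Σd² = 38
ρ = 1 − 6Σd² / [n(n²−1)] = 1 − 6×38 / (5×24) = 1 − 228/120 ≈ -0.9000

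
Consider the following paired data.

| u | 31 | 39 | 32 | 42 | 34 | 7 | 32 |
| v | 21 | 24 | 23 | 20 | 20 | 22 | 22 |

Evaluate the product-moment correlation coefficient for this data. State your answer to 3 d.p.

n = 7, Σu = 217, Σv = 152, Σu² = 7499, Σv² = 3314, Σuv = 4701
nΣuv − ΣuΣv = 32907 − 32984 = -77
nΣu² − (Σu)² = 52493 − 47089 = 5404; nΣv² − (Σv)² = 23198 − 23104 = 94
r = -77 / √(5404 × 94) = -77 / 712.7244 ≈ -0.108

-0.108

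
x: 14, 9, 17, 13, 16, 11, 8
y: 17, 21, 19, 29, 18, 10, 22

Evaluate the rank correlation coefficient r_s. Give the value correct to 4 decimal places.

-0.3214

Rank x: 5, 2, 7, 4, 6, 3, 1
Rank y: 2, 5, 4, 7, 3, 1, 6
d = rank(x) − rank(y): 3, -3, 3, -3, 3, 2, -5; Σd² = 74
ρ = 1 − 6Σd² / [n(n²−1)] = 1 − 6×74 / (7×48) = 1 − 444/336 ≈ -0.3214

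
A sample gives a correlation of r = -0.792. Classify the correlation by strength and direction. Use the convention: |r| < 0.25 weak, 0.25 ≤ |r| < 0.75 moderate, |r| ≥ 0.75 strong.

strong negative

r = -0.792 < 0 so the relationship is negative.
|r| = 0.792, which falls in the strong range.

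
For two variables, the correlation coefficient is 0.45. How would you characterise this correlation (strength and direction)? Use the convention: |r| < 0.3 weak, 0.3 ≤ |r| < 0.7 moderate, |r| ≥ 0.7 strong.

r = 0.45 > 0 so the relationship is positive.
|r| = 0.45, which falls in the moderate range.

moderate positive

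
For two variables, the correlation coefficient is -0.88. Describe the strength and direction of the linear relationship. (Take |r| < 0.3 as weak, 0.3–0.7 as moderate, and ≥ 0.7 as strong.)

strong negative

r = -0.88 < 0 so the relationship is negative.
|r| = 0.88, which falls in the strong range.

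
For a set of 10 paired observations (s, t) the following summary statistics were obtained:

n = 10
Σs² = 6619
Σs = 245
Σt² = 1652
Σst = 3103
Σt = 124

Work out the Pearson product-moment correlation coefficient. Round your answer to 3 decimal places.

0.245

r = (nΣst − ΣsΣt) / √[(nΣs² − (Σs)²)(nΣt² − (Σt)²)]
Numerator: 10×3103 − 245×124 = 650
Denominator: √[(66190 − 60025)(16520 − 15376)] = √[6165 × 1144] = 2655.7033
r = 650 / 2655.7033 ≈ 0.245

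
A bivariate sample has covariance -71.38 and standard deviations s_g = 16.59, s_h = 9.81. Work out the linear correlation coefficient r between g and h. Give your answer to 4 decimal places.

r = Cov(g,h) / (s_g · s_h) = -71.38 / (16.59 × 9.81)
  = -71.38 / 162.7479 ≈ -0.4386

-0.4386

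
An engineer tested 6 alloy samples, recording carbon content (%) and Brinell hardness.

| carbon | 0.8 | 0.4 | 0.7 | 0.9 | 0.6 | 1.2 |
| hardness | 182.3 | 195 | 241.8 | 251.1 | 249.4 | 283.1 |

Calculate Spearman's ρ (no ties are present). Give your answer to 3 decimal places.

Rank carbon: 4, 1, 3, 5, 2, 6
Rank hardness: 1, 2, 3, 5, 4, 6
d = rank(carbon) − rank(hardness): 3, -1, 0, 0, -2, 0; Σd² = 14
ρ = 1 − 6Σd² / [n(n²−1)] = 1 − 6×14 / (6×35) = 1 − 84/210 ≈ 0.600

0.600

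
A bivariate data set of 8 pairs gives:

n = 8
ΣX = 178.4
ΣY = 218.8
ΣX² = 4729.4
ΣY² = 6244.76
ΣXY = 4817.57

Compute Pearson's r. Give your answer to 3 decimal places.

r = (nΣXY − ΣXΣY) / √[(nΣX² − (ΣX)²)(nΣY² − (ΣY)²)]
Numerator: 8×4817.57 − 178.4×218.8 = -493.36
Denominator: √[(37835.2 − 31826.56)(49958.08 − 47873.44)] = √[6008.64 × 2084.64] = 3539.1879
r = -493.36 / 3539.1879 ≈ -0.139

-0.139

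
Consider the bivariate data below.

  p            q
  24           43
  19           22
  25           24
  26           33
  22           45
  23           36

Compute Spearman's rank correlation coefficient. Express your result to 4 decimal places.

-0.0286

Rank p: 4, 1, 5, 6, 2, 3
Rank q: 5, 1, 2, 3, 6, 4
d = rank(p) − rank(q): -1, 0, 3, 3, -4, -1; Σd² = 36
ρ = 1 − 6Σd² / [n(n²−1)] = 1 − 6×36 / (6×35) = 1 − 216/210 ≈ -0.0286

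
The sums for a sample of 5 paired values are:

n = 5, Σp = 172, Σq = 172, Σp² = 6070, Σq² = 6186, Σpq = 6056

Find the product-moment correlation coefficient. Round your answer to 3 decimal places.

r = (nΣpq − ΣpΣq) / √[(nΣp² − (Σp)²)(nΣq² − (Σq)²)]
Numerator: 5×6056 − 172×172 = 696
Denominator: √[(30350 − 29584)(30930 − 29584)] = √[766 × 1346] = 1015.3994
r = 696 / 1015.3994 ≈ 0.685

0.685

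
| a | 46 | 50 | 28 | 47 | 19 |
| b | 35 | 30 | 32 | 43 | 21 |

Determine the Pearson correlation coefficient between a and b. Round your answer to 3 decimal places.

0.705

n = 5, Σa = 190, Σb = 161, Σa² = 7970, Σb² = 5439, Σab = 6426
nΣab − ΣaΣb = 32130 − 30590 = 1540
nΣa² − (Σa)² = 39850 − 36100 = 3750; nΣb² − (Σb)² = 27195 − 25921 = 1274
r = 1540 / √(3750 × 1274) = 1540 / 2185.7493 ≈ 0.705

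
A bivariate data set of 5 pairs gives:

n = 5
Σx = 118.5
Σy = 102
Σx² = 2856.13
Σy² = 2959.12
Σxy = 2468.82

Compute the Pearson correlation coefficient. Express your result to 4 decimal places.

0.2513

r = (nΣxy − ΣxΣy) / √[(nΣx² − (Σx)²)(nΣy² − (Σy)²)]
Numerator: 5×2468.82 − 118.5×102 = 257.1
Denominator: √[(14280.65 − 14042.25)(14795.6 − 10404)] = √[238.4 × 4391.6] = 1023.2094
r = 257.1 / 1023.2094 ≈ 0.2513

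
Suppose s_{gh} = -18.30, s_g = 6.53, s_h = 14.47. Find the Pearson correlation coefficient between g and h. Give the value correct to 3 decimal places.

r = Cov(g,h) / (s_g · s_h) = -18.30 / (6.53 × 14.47)
  = -18.30 / 94.4891 ≈ -0.194

-0.194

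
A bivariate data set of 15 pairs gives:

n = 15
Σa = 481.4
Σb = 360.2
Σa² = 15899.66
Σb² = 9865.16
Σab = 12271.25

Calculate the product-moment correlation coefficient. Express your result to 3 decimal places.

r = (nΣab − ΣaΣb) / √[(nΣa² − (Σa)²)(nΣb² − (Σb)²)]
Numerator: 15×12271.25 − 481.4×360.2 = 10668.47
Denominator: √[(238494.9 − 231745.96)(147977.4 − 129744.04)] = √[6748.94 × 18233.36] = 11093.0543
r = 10668.47 / 11093.0543 ≈ 0.962

0.962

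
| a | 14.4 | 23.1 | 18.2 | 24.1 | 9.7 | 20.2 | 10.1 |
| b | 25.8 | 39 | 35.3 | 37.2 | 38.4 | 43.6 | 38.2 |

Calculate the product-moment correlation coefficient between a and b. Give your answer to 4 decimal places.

n = 7, Σa = 119.8, Σb = 257.5, Σa² = 2257.16, Σb² = 9651.33, Σab = 4450.42
nΣab − ΣaΣb = 31152.94 − 30848.5 = 304.44
nΣa² − (Σa)² = 15800.12 − 14352.04 = 1448.08; nΣb² − (Σb)² = 67559.31 − 66306.25 = 1253.06
r = 304.44 / √(1448.08 × 1253.06) = 304.44 / 1347.0453 ≈ 0.2260

0.2260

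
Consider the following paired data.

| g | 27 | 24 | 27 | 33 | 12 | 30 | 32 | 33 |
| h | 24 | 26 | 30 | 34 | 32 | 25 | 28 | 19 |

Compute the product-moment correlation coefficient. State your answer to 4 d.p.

n = 8, Σg = 218, Σh = 218, Σg² = 6280, Σh² = 6102, Σgh = 5861
nΣgh − ΣgΣh = 46888 − 47524 = -636
nΣg² − (Σg)² = 50240 − 47524 = 2716; nΣh² − (Σh)² = 48816 − 47524 = 1292
r = -636 / √(2716 × 1292) = -636 / 1873.2517 ≈ -0.3395

-0.3395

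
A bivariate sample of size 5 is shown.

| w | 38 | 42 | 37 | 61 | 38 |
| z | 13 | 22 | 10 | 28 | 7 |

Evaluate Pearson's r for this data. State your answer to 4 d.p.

n = 5, Σw = 216, Σz = 80, Σw² = 9742, Σz² = 1586, Σwz = 3762
nΣwz − ΣwΣz = 18810 − 17280 = 1530
nΣw² − (Σw)² = 48710 − 46656 = 2054; nΣz² − (Σz)² = 7930 − 6400 = 1530
r = 1530 / √(2054 × 1530) = 1530 / 1772.7436 ≈ 0.8631

0.8631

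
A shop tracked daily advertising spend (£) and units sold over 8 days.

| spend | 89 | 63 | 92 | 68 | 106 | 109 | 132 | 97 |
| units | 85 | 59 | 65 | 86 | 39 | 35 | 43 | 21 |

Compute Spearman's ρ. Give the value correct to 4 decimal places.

-0.6429

Rank spend: 3, 1, 4, 2, 6, 7, 8, 5
Rank units: 7, 5, 6, 8, 3, 2, 4, 1
d = rank(spend) − rank(units): -4, -4, -2, -6, 3, 5, 4, 4; Σd² = 138
ρ = 1 − 6Σd² / [n(n²−1)] = 1 − 6×138 / (8×63) = 1 − 828/504 ≈ -0.6429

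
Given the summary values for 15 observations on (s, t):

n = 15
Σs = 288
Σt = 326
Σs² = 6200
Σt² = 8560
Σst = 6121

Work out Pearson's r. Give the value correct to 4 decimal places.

-0.1390

r = (nΣst − ΣsΣt) / √[(nΣs² − (Σs)²)(nΣt² − (Σt)²)]
Numerator: 15×6121 − 288×326 = -2073
Denominator: √[(93000 − 82944)(128400 − 106276)] = √[10056 × 22124] = 14915.7281
r = -2073 / 14915.7281 ≈ -0.1390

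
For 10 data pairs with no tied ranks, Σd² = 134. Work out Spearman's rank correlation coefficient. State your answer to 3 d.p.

0.188

ρ = 1 − 6Σd² / [n(n²−1)] = 1 − 6×134 / (10×99)
  = 1 − 804/990 = 1 − 0.8121 ≈ 0.188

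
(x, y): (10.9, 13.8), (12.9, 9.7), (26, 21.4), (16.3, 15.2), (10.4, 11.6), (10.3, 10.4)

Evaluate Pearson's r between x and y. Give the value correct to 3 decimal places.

n = 6, Σx = 86.8, Σy = 82.1, Σx² = 1441.16, Σy² = 1216.25, Σxy = 1307.47
nΣxy − ΣxΣy = 7844.82 − 7126.28 = 718.54
nΣx² − (Σx)² = 8646.96 − 7534.24 = 1112.72; nΣy² − (Σy)² = 7297.5 − 6740.41 = 557.09
r = 718.54 / √(1112.72 × 557.09) = 718.54 / 787.3279 ≈ 0.913

0.913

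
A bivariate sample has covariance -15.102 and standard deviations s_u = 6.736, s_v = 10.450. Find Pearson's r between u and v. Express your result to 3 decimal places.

-0.215

r = Cov(u,v) / (s_u · s_v) = -15.102 / (6.736 × 10.450)
  = -15.102 / 70.3912 ≈ -0.215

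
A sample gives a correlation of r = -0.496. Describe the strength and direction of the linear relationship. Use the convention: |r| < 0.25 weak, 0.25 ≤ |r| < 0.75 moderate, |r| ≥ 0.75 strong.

r = -0.496 < 0 so the relationship is negative.
|r| = 0.496, which falls in the moderate range.

moderate negative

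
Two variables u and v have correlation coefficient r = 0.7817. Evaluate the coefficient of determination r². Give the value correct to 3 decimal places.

0.611

r² = (0.7817)² = 0.611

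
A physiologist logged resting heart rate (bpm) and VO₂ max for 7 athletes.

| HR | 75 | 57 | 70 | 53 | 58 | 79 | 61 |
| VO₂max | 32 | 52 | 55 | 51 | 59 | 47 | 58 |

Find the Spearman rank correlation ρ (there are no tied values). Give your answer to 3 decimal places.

-0.393

Rank HR: 6, 2, 5, 1, 3, 7, 4
Rank VO₂max: 1, 4, 5, 3, 7, 2, 6
d = rank(HR) − rank(VO₂max): 5, -2, 0, -2, -4, 5, -2; Σd² = 78
ρ = 1 − 6Σd² / [n(n²−1)] = 1 − 6×78 / (7×48) = 1 − 468/336 ≈ -0.393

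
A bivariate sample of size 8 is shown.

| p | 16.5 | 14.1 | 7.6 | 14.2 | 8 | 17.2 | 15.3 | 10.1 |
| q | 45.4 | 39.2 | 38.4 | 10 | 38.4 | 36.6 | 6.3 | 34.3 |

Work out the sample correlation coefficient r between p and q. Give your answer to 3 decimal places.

n = 8, Σp = 103, Σq = 248.6, Σp² = 1426.4, Σq² = 9202.66, Σpq = 3115.2
nΣpq − ΣpΣq = 24921.6 − 25605.8 = -684.2
nΣp² − (Σp)² = 11411.2 − 10609 = 802.2; nΣq² − (Σq)² = 73621.28 − 61801.96 = 11819.32
r = -684.2 / √(802.2 × 11819.32) = -684.2 / 3079.1977 ≈ -0.222

-0.222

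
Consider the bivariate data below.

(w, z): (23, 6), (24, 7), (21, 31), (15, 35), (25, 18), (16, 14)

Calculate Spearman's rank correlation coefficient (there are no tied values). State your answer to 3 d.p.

-0.486

Rank w: 4, 5, 3, 1, 6, 2
Rank z: 1, 2, 5, 6, 4, 3
d = rank(w) − rank(z): 3, 3, -2, -5, 2, -1; Σd² = 52
ρ = 1 − 6Σd² / [n(n²−1)] = 1 − 6×52 / (6×35) = 1 − 312/210 ≈ -0.486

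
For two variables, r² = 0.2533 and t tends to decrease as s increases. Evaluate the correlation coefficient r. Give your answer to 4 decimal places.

-0.5033

|r| = √0.2533 = 0.5033
The association is negative, so r = −0.5033.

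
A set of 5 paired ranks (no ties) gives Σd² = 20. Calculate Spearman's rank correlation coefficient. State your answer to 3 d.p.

0.000

ρ = 1 − 6Σd² / [n(n²−1)] = 1 − 6×20 / (5×24)
  = 1 − 120/120 = 1 − 1.0000 ≈ 0.000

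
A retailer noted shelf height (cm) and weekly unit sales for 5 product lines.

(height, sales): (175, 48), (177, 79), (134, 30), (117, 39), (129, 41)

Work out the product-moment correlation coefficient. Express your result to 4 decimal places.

0.7475

n = 5, Σx = 732, Σy = 237, Σx² = 110240, Σy² = 12647, Σxy = 36255
nΣxy − ΣxΣy = 181275 − 173484 = 7791
nΣx² − (Σx)² = 551200 − 535824 = 15376; nΣy² − (Σy)² = 63235 − 56169 = 7066
r = 7791 / √(15376 × 7066) = 7791 / 10423.3783 ≈ 0.7475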